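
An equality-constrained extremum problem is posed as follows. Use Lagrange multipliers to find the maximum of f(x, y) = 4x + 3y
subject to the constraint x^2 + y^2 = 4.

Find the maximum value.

Set up Lagrange conditions: grad f = lambda * grad g
  4 = 2*lambda*x
  3 = 2*lambda*y
From these: x/y = 4/3, so x = 4t, y = 3t for some t.
Substitute into constraint: (4t)^2 + (3t)^2 = 4
  t^2 * 25 = 4
  t = sqrt(4/25)
Maximum = 4*x + 3*y = (4^2 + 3^2)*t = 25 * sqrt(4/25) = 10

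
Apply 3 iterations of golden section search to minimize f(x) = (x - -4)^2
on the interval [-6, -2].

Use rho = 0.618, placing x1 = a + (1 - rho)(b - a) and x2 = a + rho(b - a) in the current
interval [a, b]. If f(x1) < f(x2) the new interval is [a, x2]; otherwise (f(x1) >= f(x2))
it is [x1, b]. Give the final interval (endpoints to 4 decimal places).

Golden section search for min of f(x) = (x - -4)^2 on [-6, -2].
Each step: x1 = a + (1 - rho)(b - a), x2 = a + rho(b - a); if f(x1) < f(x2) keep [a, x2], otherwise keep [x1, b].
Step 1: [-6.0000, -2.0000], x1=-4.4720 (f=0.2228), x2=-3.5280 (f=0.2228); f(x1) = f(x2) (tie, not '<') => keep [-4.4720, -2.0000]
Step 2: [-4.4720, -2.0000], x1=-3.5277 (f=0.2231), x2=-2.9443 (f=1.1145); f(x1) < f(x2) => keep [-4.4720, -2.9443]
Step 3: [-4.4720, -2.9443], x1=-3.8884 (f=0.0125), x2=-3.5279 (f=0.2229); f(x1) < f(x2) => keep [-4.4720, -3.5279]
Final interval: [-4.4720, -3.5279]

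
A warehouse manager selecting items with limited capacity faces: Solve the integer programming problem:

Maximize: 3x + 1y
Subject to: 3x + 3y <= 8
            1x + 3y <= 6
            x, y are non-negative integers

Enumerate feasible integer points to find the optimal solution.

Constraint 1: 3x + 3y <= 8
Constraint 2: 1x + 3y <= 6
Feasible x range (need y >= 0): 0 <= x <= min(8/3, 6/1) => x in {0, ..., 2}.
Enumerate feasible integer points row by row (the coefficient of y is 1 > 0, so for each x the largest feasible y gives the best value):
  x = 0: y <= min((8 - 3*0)/3, (6 - 1*0)/3) => y in {0, ..., 2}; best 3*0 + 1*2 = 2
  x = 1: y <= min((8 - 3*1)/3, (6 - 1*1)/3) => y in {0, ..., 1}; best 3*1 + 1*1 = 4
  x = 2: y <= min((8 - 3*2)/3, (6 - 1*2)/3) => y in {0}; best 3*2 + 1*0 = 6
The maximum 3x + 1y = 6 is achieved at x = 2, y = 0.
Check: 3*2 + 3*0 = 6 <= 8 and 1*2 + 3*0 = 2 <= 6.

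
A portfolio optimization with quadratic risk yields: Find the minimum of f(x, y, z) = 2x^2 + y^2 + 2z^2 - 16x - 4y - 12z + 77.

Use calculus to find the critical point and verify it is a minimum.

f(x,y,z) = 2x^2 + y^2 + 2z^2 - 16x - 4y - 12z + 77
df/dx = 4x + (-16) = 0 => x = 4
df/dy = 2y + (-4) = 0 => y = 2
df/dz = 4z + (-12) = 0 => z = 3
f(4,2,3) = 2*(4)^2 + 1*(2)^2 + 2*(3)^2 + -16*(4) + -4*(2) + -12*(3) + 77 = 23
Hessian is diagonal with entries 4, 2, 4 > 0, confirmed minimum.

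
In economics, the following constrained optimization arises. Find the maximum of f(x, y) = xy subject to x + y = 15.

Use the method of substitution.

Substitute y = 15 - x into f(x,y) = xy:
g(x) = x(15 - x) = 15x - x^2
g'(x) = 15 - 2x = 0  =>  x = 15/2
y = 15 - 15/2 = 15/2
Maximum value = (15/2) * (15/2) = 225/4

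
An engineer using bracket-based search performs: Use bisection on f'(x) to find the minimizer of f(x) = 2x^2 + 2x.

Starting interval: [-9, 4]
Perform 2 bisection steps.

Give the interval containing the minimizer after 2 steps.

Finding critical point of f(x) = 2x^2 + 2x using bisection on f'(x) = 4x + 2.
f'(x) = 0 when x = -1/2.
Starting interval: [-9, 4]
Step 1: mid = -5/2, f'(mid) = -8, new interval = [-5/2, 4]
Step 2: mid = 3/4, f'(mid) = 5, new interval = [-5/2, 3/4]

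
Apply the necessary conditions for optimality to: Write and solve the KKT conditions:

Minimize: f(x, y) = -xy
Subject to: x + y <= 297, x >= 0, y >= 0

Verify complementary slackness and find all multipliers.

Problem: min -xy s.t. x + y <= 297 (multiplier lambda), x >= 0 (mu_x), y >= 0 (mu_y)
KKT stationarity: -y + lambda - mu_x = 0, -x + lambda - mu_y = 0, with lambda, mu_x, mu_y >= 0
Complementary slackness: lambda*(x + y - 297) = 0, mu_x*x = 0, mu_y*y = 0
If lambda = 0: y = -mu_x <= 0 and x = -mu_y <= 0 force x = y = 0 with f = 0; but x = y = 297/2 is feasible with f = -88209/4 < 0, so this is not the minimum. Hence lambda > 0 and x + y = 297.
Try x > 0, y > 0 (so mu_x = mu_y = 0): y = lambda, x = lambda => x = y = lambda
x + y = 297 => 2*lambda = 297 => lambda = 297/2
x* = y* = 297/2 > 0, consistent with mu_x = mu_y = 0.
(Any feasible point with x = 0 or y = 0 has f = 0 > -88209/4, so the minimum is not on those boundaries.)
min(-xy) = -88209/4 (i.e. max xy = 88209/4)
Multipliers: lambda = 297/2, mu_x = 0, mu_y = 0
Complementary slackness: lambda*(x + y - 297) = 297/2*(297/2 + 297/2 - 297) = 0, mu_x*x = 0*297/2 = 0, mu_y*y = 0*297/2 = 0. Satisfied.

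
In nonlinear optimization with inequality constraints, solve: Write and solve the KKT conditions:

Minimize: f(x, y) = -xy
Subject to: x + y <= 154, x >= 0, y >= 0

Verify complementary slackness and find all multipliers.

Problem: min -xy s.t. x + y <= 154 (multiplier lambda), x >= 0 (mu_x), y >= 0 (mu_y)
KKT stationarity: -y + lambda - mu_x = 0, -x + lambda - mu_y = 0, with lambda, mu_x, mu_y >= 0
Complementary slackness: lambda*(x + y - 154) = 0, mu_x*x = 0, mu_y*y = 0
If lambda = 0: y = -mu_x <= 0 and x = -mu_y <= 0 force x = y = 0 with f = 0; but x = y = 77 is feasible with f = -5929 < 0, so this is not the minimum. Hence lambda > 0 and x + y = 154.
Try x > 0, y > 0 (so mu_x = mu_y = 0): y = lambda, x = lambda => x = y = lambda
x + y = 154 => 2*lambda = 154 => lambda = 77
x* = y* = 77 > 0, consistent with mu_x = mu_y = 0.
(Any feasible point with x = 0 or y = 0 has f = 0 > -5929, so the minimum is not on those boundaries.)
min(-xy) = -5929 (i.e. max xy = 5929)
Multipliers: lambda = 77, mu_x = 0, mu_y = 0
Complementary slackness: lambda*(x + y - 154) = 77*(77 + 77 - 154) = 0, mu_x*x = 0*77 = 0, mu_y*y = 0*77 = 0. Satisfied.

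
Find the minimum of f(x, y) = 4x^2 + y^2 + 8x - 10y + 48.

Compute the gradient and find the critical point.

f(x,y) = 4x^2 + y^2 + 8x - 10y + 48
df/dx = 8x + (8) = 0  =>  x = -1
df/dy = 2y + (-10) = 0  =>  y = 5
f(-1, 5) = 4*(-1)^2 + 1*(5)^2 + 8*(-1) + -10*(5) + 48 = 19
Hessian is diagonal with entries 8, 2 > 0, so this is a minimum.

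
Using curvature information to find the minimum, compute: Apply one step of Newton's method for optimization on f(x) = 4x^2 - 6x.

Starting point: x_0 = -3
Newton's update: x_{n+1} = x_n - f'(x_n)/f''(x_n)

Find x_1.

f(x) = 4x^2 - 6x
f'(x) = 8x + (-6), f''(x) = 8
Newton step: x_1 = x_0 - f'(x_0)/f''(x_0)
f'(-3) = -30
x_1 = -3 - -30/8 = 3/4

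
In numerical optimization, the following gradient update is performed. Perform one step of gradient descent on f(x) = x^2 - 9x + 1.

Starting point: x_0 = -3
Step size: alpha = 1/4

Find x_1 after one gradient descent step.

f(x) = x^2 - 9x + 1
f'(x) = 2x - 9
f'(-3) = 2*-3 + (-9) = -15
x_1 = x_0 - alpha * f'(x_0) = -3 - 1/4 * -15 = 3/4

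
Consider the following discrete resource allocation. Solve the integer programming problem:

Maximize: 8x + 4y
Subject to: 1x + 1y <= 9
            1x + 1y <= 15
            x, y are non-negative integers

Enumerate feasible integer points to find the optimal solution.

Constraint 1: 1x + 1y <= 9
Constraint 2: 1x + 1y <= 15
Feasible x range (need y >= 0): 0 <= x <= min(9/1, 15/1) => x in {0, ..., 9}.
Enumerate feasible integer points row by row (the coefficient of y is 4 > 0, so for each x the largest feasible y gives the best value):
  x = 0: y <= min((9 - 1*0)/1, (15 - 1*0)/1) => y in {0, ..., 9}; best 8*0 + 4*9 = 36
  x = 1: y <= min((9 - 1*1)/1, (15 - 1*1)/1) => y in {0, ..., 8}; best 8*1 + 4*8 = 40
  x = 2: y <= min((9 - 1*2)/1, (15 - 1*2)/1) => y in {0, ..., 7}; best 8*2 + 4*7 = 44
  x = 3: y <= min((9 - 1*3)/1, (15 - 1*3)/1) => y in {0, ..., 6}; best 8*3 + 4*6 = 48
  x = 4: y <= min((9 - 1*4)/1, (15 - 1*4)/1) => y in {0, ..., 5}; best 8*4 + 4*5 = 52
  x = 5: y <= min((9 - 1*5)/1, (15 - 1*5)/1) => y in {0, ..., 4}; best 8*5 + 4*4 = 56
  x = 6: y <= min((9 - 1*6)/1, (15 - 1*6)/1) => y in {0, ..., 3}; best 8*6 + 4*3 = 60
  x = 7: y <= min((9 - 1*7)/1, (15 - 1*7)/1) => y in {0, ..., 2}; best 8*7 + 4*2 = 64
  x = 8: y <= min((9 - 1*8)/1, (15 - 1*8)/1) => y in {0, ..., 1}; best 8*8 + 4*1 = 68
  x = 9: y <= min((9 - 1*9)/1, (15 - 1*9)/1) => y in {0}; best 8*9 + 4*0 = 72
The maximum 8x + 4y = 72 is achieved at x = 9, y = 0.
Check: 1*9 + 1*0 = 9 <= 9 and 1*9 + 1*0 = 9 <= 15.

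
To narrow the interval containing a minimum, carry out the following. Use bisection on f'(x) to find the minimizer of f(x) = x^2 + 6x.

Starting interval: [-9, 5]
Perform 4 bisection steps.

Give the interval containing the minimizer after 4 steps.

Finding critical point of f(x) = x^2 + 6x using bisection on f'(x) = 2x + 6.
f'(x) = 0 when x = -3.
Starting interval: [-9, 5]
Step 1: mid = -2, f'(mid) = 2, new interval = [-9, -2]
Step 2: mid = -11/2, f'(mid) = -5, new interval = [-11/2, -2]
Step 3: mid = -15/4, f'(mid) = -3/2, new interval = [-15/4, -2]
Step 4: mid = -23/8, f'(mid) = 1/4, new interval = [-15/4, -23/8]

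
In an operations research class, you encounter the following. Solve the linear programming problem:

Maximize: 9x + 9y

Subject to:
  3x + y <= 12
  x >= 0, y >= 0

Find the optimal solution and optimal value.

The feasible region has vertices at [(0, 0), (4, 0), (0, 12)].
Checking objective 9x + 9y at each vertex:
  (0, 0): 9*0 + 9*0 = 0
  (4, 0): 9*4 + 9*0 = 36
  (0, 12): 9*0 + 9*12 = 108
Maximum is 108 at (0, 12).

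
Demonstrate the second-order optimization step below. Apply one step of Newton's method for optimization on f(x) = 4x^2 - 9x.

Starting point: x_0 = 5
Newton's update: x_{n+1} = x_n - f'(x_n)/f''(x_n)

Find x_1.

f(x) = 4x^2 - 9x
f'(x) = 8x + (-9), f''(x) = 8
Newton step: x_1 = x_0 - f'(x_0)/f''(x_0)
f'(5) = 31
x_1 = 5 - 31/8 = 9/8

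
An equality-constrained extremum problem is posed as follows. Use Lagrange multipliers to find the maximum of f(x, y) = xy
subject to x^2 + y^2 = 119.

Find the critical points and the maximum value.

Lagrange conditions: y = 2*lambda*x and x = 2*lambda*y
If x = 0 then y = 0, violating the constraint, so x, y != 0.
Dividing: y/x = x/y => x^2 = y^2 => y = x or y = -x
Constraint: 2x^2 = 119 => x^2 = 119/2 => x = +/-sqrt(119/2)
Critical points: (sqrt(119/2), sqrt(119/2)), (-sqrt(119/2), -sqrt(119/2)), (sqrt(119/2), -sqrt(119/2)), (-sqrt(119/2), sqrt(119/2))
  y = x:  xy = x^2 = 119/2  at (sqrt(119/2), sqrt(119/2)) and (-sqrt(119/2), -sqrt(119/2))
  y = -x: xy = -x^2 = -119/2 at (sqrt(119/2), -sqrt(119/2)) and (-sqrt(119/2), sqrt(119/2))
Maximum xy = 119/2 at (sqrt(119/2), sqrt(119/2)) and (-sqrt(119/2), -sqrt(119/2))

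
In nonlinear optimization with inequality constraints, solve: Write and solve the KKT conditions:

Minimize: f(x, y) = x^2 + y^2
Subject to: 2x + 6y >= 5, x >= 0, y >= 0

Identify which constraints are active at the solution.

KKT conditions for min x^2 + y^2 s.t. 2x + 6y >= 5, x >= 0, y >= 0:
Stationarity: 2x = mu*2 + mu_x, 2y = mu*6 + mu_y, with mu, mu_x, mu_y >= 0
Complementary slackness: mu*(2x + 6y - 5) = 0, mu_x*x = 0, mu_y*y = 0
(0, 0) is infeasible (2*0 + 6*0 < 5), so if mu = 0 stationarity would force x = mu_x/2 >= 0, y = mu_y/2 >= 0 with mu_x*x = mu_y*y = 0, i.e. x = y = 0: contradiction. Hence mu > 0 and 2x + 6y = 5 is active.
Try x > 0, y > 0 (so mu_x = mu_y = 0): x = 2*mu/2, y = 6*mu/2
Substitute: 2*(2*mu/2) + 6*(6*mu/2) = 5
  mu*40/2 = 5 => mu = 1/4
x* = 1/4 > 0, y* = 3/4 > 0, consistent with mu_x = mu_y = 0.
f is convex and the constraints are linear, so this KKT point is the global minimum.
f* = 5/8
Active constraints: 2x + 6y >= 5 (holds with equality, mu = 1/4 > 0); x >= 0 and y >= 0 are inactive (mu_x = mu_y = 0).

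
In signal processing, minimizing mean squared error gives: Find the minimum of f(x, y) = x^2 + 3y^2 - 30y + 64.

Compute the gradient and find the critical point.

f(x,y) = x^2 + 3y^2 - 30y + 64
df/dx = 2x + (0) = 0  =>  x = 0
df/dy = 6y + (-30) = 0  =>  y = 5
f(0, 5) = 1*(0)^2 + 3*(5)^2 + -30*(5) + 64 = -11
Hessian is diagonal with entries 2, 6 > 0, so this is a minimum.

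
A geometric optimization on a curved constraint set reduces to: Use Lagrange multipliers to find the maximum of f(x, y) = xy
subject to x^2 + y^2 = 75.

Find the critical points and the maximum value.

Lagrange conditions: y = 2*lambda*x and x = 2*lambda*y
If x = 0 then y = 0, violating the constraint, so x, y != 0.
Dividing: y/x = x/y => x^2 = y^2 => y = x or y = -x
Constraint: 2x^2 = 75 => x^2 = 75/2 => x = +/-sqrt(75/2)
Critical points: (sqrt(75/2), sqrt(75/2)), (-sqrt(75/2), -sqrt(75/2)), (sqrt(75/2), -sqrt(75/2)), (-sqrt(75/2), sqrt(75/2))
  y = x:  xy = x^2 = 75/2  at (sqrt(75/2), sqrt(75/2)) and (-sqrt(75/2), -sqrt(75/2))
  y = -x: xy = -x^2 = -75/2 at (sqrt(75/2), -sqrt(75/2)) and (-sqrt(75/2), sqrt(75/2))
Maximum xy = 75/2 at (sqrt(75/2), sqrt(75/2)) and (-sqrt(75/2), -sqrt(75/2))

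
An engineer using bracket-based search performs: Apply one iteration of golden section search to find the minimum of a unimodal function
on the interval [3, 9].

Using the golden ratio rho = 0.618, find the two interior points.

Golden section search on [3, 9].
Golden ratio rho = 0.618 (approx).
Interior points:
  x_1 = 3 + (1-0.618)*6 = 5.2920
  x_2 = 3 + 0.618*6 = 6.7080
Compare f(x_1) and f(x_2) to determine which subinterval to keep.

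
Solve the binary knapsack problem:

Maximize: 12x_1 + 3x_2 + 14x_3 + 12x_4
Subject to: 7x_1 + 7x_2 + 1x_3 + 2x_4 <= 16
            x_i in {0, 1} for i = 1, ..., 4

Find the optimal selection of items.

Items: item 1 (v=12, w=7), item 2 (v=3, w=7), item 3 (v=14, w=1), item 4 (v=12, w=2)
Capacity: 16
Checking all 16 subsets (w = total weight, v = total value):
  {}: w = 0, v = 0
  {1}: w = 7, v = 12
  {2}: w = 7, v = 3
  {3}: w = 1, v = 14
  {4}: w = 2, v = 12
  {1, 2}: w = 14, v = 15
  {1, 3}: w = 8, v = 26
  {1, 4}: w = 9, v = 24
  {2, 3}: w = 8, v = 17
  {2, 4}: w = 9, v = 15
  {3, 4}: w = 3, v = 26
  {1, 2, 3}: w = 15, v = 29
  {1, 2, 4}: w = 16, v = 27
  {1, 3, 4}: w = 10, v = 38
  {2, 3, 4}: w = 10, v = 29
  {1, 2, 3, 4}: w = 17 > 16, infeasible
Best feasible subset: items [1, 3, 4]
Total weight: 10 <= 16, total value: 38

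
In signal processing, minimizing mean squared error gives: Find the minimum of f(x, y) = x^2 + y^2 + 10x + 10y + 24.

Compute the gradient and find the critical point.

f(x,y) = x^2 + y^2 + 10x + 10y + 24
df/dx = 2x + (10) = 0  =>  x = -5
df/dy = 2y + (10) = 0  =>  y = -5
f(-5, -5) = 1*(-5)^2 + 1*(-5)^2 + 10*(-5) + 10*(-5) + 24 = -26
Hessian is diagonal with entries 2, 2 > 0, so this is a minimum.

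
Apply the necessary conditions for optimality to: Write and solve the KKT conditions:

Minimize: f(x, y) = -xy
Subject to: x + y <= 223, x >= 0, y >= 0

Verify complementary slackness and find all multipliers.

Problem: min -xy s.t. x + y <= 223 (multiplier lambda), x >= 0 (mu_x), y >= 0 (mu_y)
KKT stationarity: -y + lambda - mu_x = 0, -x + lambda - mu_y = 0, with lambda, mu_x, mu_y >= 0
Complementary slackness: lambda*(x + y - 223) = 0, mu_x*x = 0, mu_y*y = 0
If lambda = 0: y = -mu_x <= 0 and x = -mu_y <= 0 force x = y = 0 with f = 0; but x = y = 223/2 is feasible with f = -49729/4 < 0, so this is not the minimum. Hence lambda > 0 and x + y = 223.
Try x > 0, y > 0 (so mu_x = mu_y = 0): y = lambda, x = lambda => x = y = lambda
x + y = 223 => 2*lambda = 223 => lambda = 223/2
x* = y* = 223/2 > 0, consistent with mu_x = mu_y = 0.
(Any feasible point with x = 0 or y = 0 has f = 0 > -49729/4, so the minimum is not on those boundaries.)
min(-xy) = -49729/4 (i.e. max xy = 49729/4)
Multipliers: lambda = 223/2, mu_x = 0, mu_y = 0
Complementary slackness: lambda*(x + y - 223) = 223/2*(223/2 + 223/2 - 223) = 0, mu_x*x = 0*223/2 = 0, mu_y*y = 0*223/2 = 0. Satisfied.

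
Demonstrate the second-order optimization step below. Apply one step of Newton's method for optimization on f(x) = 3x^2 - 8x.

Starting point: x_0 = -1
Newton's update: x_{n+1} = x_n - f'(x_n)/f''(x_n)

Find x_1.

f(x) = 3x^2 - 8x
f'(x) = 6x + (-8), f''(x) = 6
Newton step: x_1 = x_0 - f'(x_0)/f''(x_0)
f'(-1) = -14
x_1 = -1 - -14/6 = 4/3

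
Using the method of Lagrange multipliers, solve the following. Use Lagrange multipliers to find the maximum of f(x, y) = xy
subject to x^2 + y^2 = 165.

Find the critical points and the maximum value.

Lagrange conditions: y = 2*lambda*x and x = 2*lambda*y
If x = 0 then y = 0, violating the constraint, so x, y != 0.
Dividing: y/x = x/y => x^2 = y^2 => y = x or y = -x
Constraint: 2x^2 = 165 => x^2 = 165/2 => x = +/-sqrt(165/2)
Critical points: (sqrt(165/2), sqrt(165/2)), (-sqrt(165/2), -sqrt(165/2)), (sqrt(165/2), -sqrt(165/2)), (-sqrt(165/2), sqrt(165/2))
  y = x:  xy = x^2 = 165/2  at (sqrt(165/2), sqrt(165/2)) and (-sqrt(165/2), -sqrt(165/2))
  y = -x: xy = -x^2 = -165/2 at (sqrt(165/2), -sqrt(165/2)) and (-sqrt(165/2), sqrt(165/2))
Maximum xy = 165/2 at (sqrt(165/2), sqrt(165/2)) and (-sqrt(165/2), -sqrt(165/2))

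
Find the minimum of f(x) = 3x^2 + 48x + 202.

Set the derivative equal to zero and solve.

f(x) = 3x^2 + 48x + 202
f'(x) = 6x + (48) = 0
x = -48/6 = -8
f(-8) = 10
Since f''(x) = 6 > 0, this is a minimum.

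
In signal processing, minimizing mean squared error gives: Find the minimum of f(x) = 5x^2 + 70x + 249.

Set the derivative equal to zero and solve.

f(x) = 5x^2 + 70x + 249
f'(x) = 10x + (70) = 0
x = -70/10 = -7
f(-7) = 4
Since f''(x) = 10 > 0, this is a minimum.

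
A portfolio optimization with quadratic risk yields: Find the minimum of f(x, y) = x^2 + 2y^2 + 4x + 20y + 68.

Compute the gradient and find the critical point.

f(x,y) = x^2 + 2y^2 + 4x + 20y + 68
df/dx = 2x + (4) = 0  =>  x = -2
df/dy = 4y + (20) = 0  =>  y = -5
f(-2, -5) = 1*(-2)^2 + 2*(-5)^2 + 4*(-2) + 20*(-5) + 68 = 14
Hessian is diagonal with entries 2, 4 > 0, so this is a minimum.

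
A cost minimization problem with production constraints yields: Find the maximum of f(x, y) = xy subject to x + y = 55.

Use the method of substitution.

Substitute y = 55 - x into f(x,y) = xy:
g(x) = x(55 - x) = 55x - x^2
g'(x) = 55 - 2x = 0  =>  x = 55/2
y = 55 - 55/2 = 55/2
Maximum value = (55/2) * (55/2) = 3025/4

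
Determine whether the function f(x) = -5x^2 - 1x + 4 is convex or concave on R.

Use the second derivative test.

f(x) = -5x^2 - 1x + 4
f'(x) = -10x - 1
f''(x) = -10
Since f''(x) = -10 < 0 for all x, f is concave on R.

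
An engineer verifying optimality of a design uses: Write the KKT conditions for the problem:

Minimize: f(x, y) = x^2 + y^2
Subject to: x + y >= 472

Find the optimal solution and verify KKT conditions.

KKT conditions for min x^2 + y^2 s.t. x + y >= 472:
Stationarity: 2x = mu, 2y = mu
So x = y = mu/2.
Complementary slackness: mu*(x + y - 472) = 0
Primal feasibility: x + y >= 472; dual feasibility: mu >= 0
If mu = 0 then x = y = 0, but 0 + 0 < 472 is infeasible, so the constraint is active.
Constraint active: x + y = 2*(mu/2) = 472 => mu = 472
x = y = 236, f = 111392
Verify: stationarity 2*236 = 472 = mu; primal 236 + 236 = 472 >= 472; dual mu = 472 >= 0; complementary slackness 472*(472 - 472) = 0. All KKT conditions hold.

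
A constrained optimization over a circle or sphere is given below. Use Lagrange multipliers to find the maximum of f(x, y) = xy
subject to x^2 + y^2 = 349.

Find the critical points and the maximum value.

Lagrange conditions: y = 2*lambda*x and x = 2*lambda*y
If x = 0 then y = 0, violating the constraint, so x, y != 0.
Dividing: y/x = x/y => x^2 = y^2 => y = x or y = -x
Constraint: 2x^2 = 349 => x^2 = 349/2 => x = +/-sqrt(349/2)
Critical points: (sqrt(349/2), sqrt(349/2)), (-sqrt(349/2), -sqrt(349/2)), (sqrt(349/2), -sqrt(349/2)), (-sqrt(349/2), sqrt(349/2))
  y = x:  xy = x^2 = 349/2  at (sqrt(349/2), sqrt(349/2)) and (-sqrt(349/2), -sqrt(349/2))
  y = -x: xy = -x^2 = -349/2 at (sqrt(349/2), -sqrt(349/2)) and (-sqrt(349/2), sqrt(349/2))
Maximum xy = 349/2 at (sqrt(349/2), sqrt(349/2)) and (-sqrt(349/2), -sqrt(349/2))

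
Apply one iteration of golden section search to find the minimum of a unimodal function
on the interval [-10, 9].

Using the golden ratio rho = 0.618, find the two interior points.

Golden section search on [-10, 9].
Golden ratio rho = 0.618 (approx).
Interior points:
  x_1 = -10 + (1-0.618)*19 = -2.7420
  x_2 = -10 + 0.618*19 = 1.7420
Compare f(x_1) and f(x_2) to determine which subinterval to keep.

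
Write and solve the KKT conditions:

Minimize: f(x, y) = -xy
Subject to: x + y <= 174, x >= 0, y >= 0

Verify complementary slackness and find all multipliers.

Problem: min -xy s.t. x + y <= 174 (multiplier lambda), x >= 0 (mu_x), y >= 0 (mu_y)
KKT stationarity: -y + lambda - mu_x = 0, -x + lambda - mu_y = 0, with lambda, mu_x, mu_y >= 0
Complementary slackness: lambda*(x + y - 174) = 0, mu_x*x = 0, mu_y*y = 0
If lambda = 0: y = -mu_x <= 0 and x = -mu_y <= 0 force x = y = 0 with f = 0; but x = y = 87 is feasible with f = -7569 < 0, so this is not the minimum. Hence lambda > 0 and x + y = 174.
Try x > 0, y > 0 (so mu_x = mu_y = 0): y = lambda, x = lambda => x = y = lambda
x + y = 174 => 2*lambda = 174 => lambda = 87
x* = y* = 87 > 0, consistent with mu_x = mu_y = 0.
(Any feasible point with x = 0 or y = 0 has f = 0 > -7569, so the minimum is not on those boundaries.)
min(-xy) = -7569 (i.e. max xy = 7569)
Multipliers: lambda = 87, mu_x = 0, mu_y = 0
Complementary slackness: lambda*(x + y - 174) = 87*(87 + 87 - 174) = 0, mu_x*x = 0*87 = 0, mu_y*y = 0*87 = 0. Satisfied.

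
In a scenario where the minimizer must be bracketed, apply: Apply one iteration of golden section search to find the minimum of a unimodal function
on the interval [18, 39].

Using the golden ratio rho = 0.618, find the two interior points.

Golden section search on [18, 39].
Golden ratio rho = 0.618 (approx).
Interior points:
  x_1 = 18 + (1-0.618)*21 = 26.0220
  x_2 = 18 + 0.618*21 = 30.9780
Compare f(x_1) and f(x_2) to determine which subinterval to keep.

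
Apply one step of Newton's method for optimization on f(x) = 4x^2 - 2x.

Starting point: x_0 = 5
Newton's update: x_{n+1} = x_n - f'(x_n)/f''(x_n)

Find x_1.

f(x) = 4x^2 - 2x
f'(x) = 8x + (-2), f''(x) = 8
Newton step: x_1 = x_0 - f'(x_0)/f''(x_0)
f'(5) = 38
x_1 = 5 - 38/8 = 1/4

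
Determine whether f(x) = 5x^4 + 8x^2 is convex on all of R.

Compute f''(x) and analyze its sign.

f(x) = 5x^4 + 8x^2
f'(x) = 20x^3 + 16x
f''(x) = 60x^2 + 16
f''(x) = 60x^2 + 16 >= 16 > 0 for all x
Therefore, f is convex on R.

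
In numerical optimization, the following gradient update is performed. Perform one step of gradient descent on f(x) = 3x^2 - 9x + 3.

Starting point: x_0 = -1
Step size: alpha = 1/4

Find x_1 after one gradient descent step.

f(x) = 3x^2 - 9x + 3
f'(x) = 6x - 9
f'(-1) = 6*-1 + (-9) = -15
x_1 = x_0 - alpha * f'(x_0) = -1 - 1/4 * -15 = 11/4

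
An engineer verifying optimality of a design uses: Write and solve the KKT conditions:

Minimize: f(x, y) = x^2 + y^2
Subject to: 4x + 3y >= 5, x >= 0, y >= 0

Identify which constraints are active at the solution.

KKT conditions for min x^2 + y^2 s.t. 4x + 3y >= 5, x >= 0, y >= 0:
Stationarity: 2x = mu*4 + mu_x, 2y = mu*3 + mu_y, with mu, mu_x, mu_y >= 0
Complementary slackness: mu*(4x + 3y - 5) = 0, mu_x*x = 0, mu_y*y = 0
(0, 0) is infeasible (4*0 + 3*0 < 5), so if mu = 0 stationarity would force x = mu_x/2 >= 0, y = mu_y/2 >= 0 with mu_x*x = mu_y*y = 0, i.e. x = y = 0: contradiction. Hence mu > 0 and 4x + 3y = 5 is active.
Try x > 0, y > 0 (so mu_x = mu_y = 0): x = 4*mu/2, y = 3*mu/2
Substitute: 4*(4*mu/2) + 3*(3*mu/2) = 5
  mu*25/2 = 5 => mu = 2/5
x* = 4/5 > 0, y* = 3/5 > 0, consistent with mu_x = mu_y = 0.
f is convex and the constraints are linear, so this KKT point is the global minimum.
f* = 1
Active constraints: 4x + 3y >= 5 (holds with equality, mu = 2/5 > 0); x >= 0 and y >= 0 are inactive (mu_x = mu_y = 0).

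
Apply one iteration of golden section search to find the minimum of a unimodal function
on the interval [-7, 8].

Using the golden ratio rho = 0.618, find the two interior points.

Golden section search on [-7, 8].
Golden ratio rho = 0.618 (approx).
Interior points:
  x_1 = -7 + (1-0.618)*15 = -1.2700
  x_2 = -7 + 0.618*15 = 2.2700
Compare f(x_1) and f(x_2) to determine which subinterval to keep.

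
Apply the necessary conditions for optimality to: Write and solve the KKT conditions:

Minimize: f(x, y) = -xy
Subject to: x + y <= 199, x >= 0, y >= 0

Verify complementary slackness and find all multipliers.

Problem: min -xy s.t. x + y <= 199 (multiplier lambda), x >= 0 (mu_x), y >= 0 (mu_y)
KKT stationarity: -y + lambda - mu_x = 0, -x + lambda - mu_y = 0, with lambda, mu_x, mu_y >= 0
Complementary slackness: lambda*(x + y - 199) = 0, mu_x*x = 0, mu_y*y = 0
If lambda = 0: y = -mu_x <= 0 and x = -mu_y <= 0 force x = y = 0 with f = 0; but x = y = 199/2 is feasible with f = -39601/4 < 0, so this is not the minimum. Hence lambda > 0 and x + y = 199.
Try x > 0, y > 0 (so mu_x = mu_y = 0): y = lambda, x = lambda => x = y = lambda
x + y = 199 => 2*lambda = 199 => lambda = 199/2
x* = y* = 199/2 > 0, consistent with mu_x = mu_y = 0.
(Any feasible point with x = 0 or y = 0 has f = 0 > -39601/4, so the minimum is not on those boundaries.)
min(-xy) = -39601/4 (i.e. max xy = 39601/4)
Multipliers: lambda = 199/2, mu_x = 0, mu_y = 0
Complementary slackness: lambda*(x + y - 199) = 199/2*(199/2 + 199/2 - 199) = 0, mu_x*x = 0*199/2 = 0, mu_y*y = 0*199/2 = 0. Satisfied.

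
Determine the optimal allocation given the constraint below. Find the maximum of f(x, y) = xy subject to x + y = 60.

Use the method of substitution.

Substitute y = 60 - x into f(x,y) = xy:
g(x) = x(60 - x) = 60x - x^2
g'(x) = 60 - 2x = 0  =>  x = 30
y = 60 - 30 = 30
Maximum value = 30 * 30 = 900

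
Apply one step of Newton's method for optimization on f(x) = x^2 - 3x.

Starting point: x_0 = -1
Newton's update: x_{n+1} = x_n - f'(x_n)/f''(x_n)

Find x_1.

f(x) = x^2 - 3x
f'(x) = 2x + (-3), f''(x) = 2
Newton step: x_1 = x_0 - f'(x_0)/f''(x_0)
f'(-1) = -5
x_1 = -1 - -5/2 = 3/2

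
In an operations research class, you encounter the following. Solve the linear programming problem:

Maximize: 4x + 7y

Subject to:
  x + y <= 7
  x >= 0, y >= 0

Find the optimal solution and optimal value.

The feasible region has vertices at [(0, 0), (7, 0), (0, 7)].
Checking objective 4x + 7y at each vertex:
  (0, 0): 4*0 + 7*0 = 0
  (7, 0): 4*7 + 7*0 = 28
  (0, 7): 4*0 + 7*7 = 49
Maximum is 49 at (0, 7).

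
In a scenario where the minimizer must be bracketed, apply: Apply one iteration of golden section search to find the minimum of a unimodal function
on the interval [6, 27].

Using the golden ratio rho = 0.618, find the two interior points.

Golden section search on [6, 27].
Golden ratio rho = 0.618 (approx).
Interior points:
  x_1 = 6 + (1-0.618)*21 = 14.0220
  x_2 = 6 + 0.618*21 = 18.9780
Compare f(x_1) and f(x_2) to determine which subinterval to keep.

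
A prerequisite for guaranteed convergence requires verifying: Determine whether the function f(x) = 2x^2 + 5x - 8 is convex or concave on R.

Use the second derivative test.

f(x) = 2x^2 + 5x - 8
f'(x) = 4x + 5
f''(x) = 4
Since f''(x) = 4 > 0 for all x, f is convex on R.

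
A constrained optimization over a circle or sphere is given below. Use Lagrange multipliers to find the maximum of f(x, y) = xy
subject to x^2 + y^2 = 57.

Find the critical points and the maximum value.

Lagrange conditions: y = 2*lambda*x and x = 2*lambda*y
If x = 0 then y = 0, violating the constraint, so x, y != 0.
Dividing: y/x = x/y => x^2 = y^2 => y = x or y = -x
Constraint: 2x^2 = 57 => x^2 = 57/2 => x = +/-sqrt(57/2)
Critical points: (sqrt(57/2), sqrt(57/2)), (-sqrt(57/2), -sqrt(57/2)), (sqrt(57/2), -sqrt(57/2)), (-sqrt(57/2), sqrt(57/2))
  y = x:  xy = x^2 = 57/2  at (sqrt(57/2), sqrt(57/2)) and (-sqrt(57/2), -sqrt(57/2))
  y = -x: xy = -x^2 = -57/2 at (sqrt(57/2), -sqrt(57/2)) and (-sqrt(57/2), sqrt(57/2))
Maximum xy = 57/2 at (sqrt(57/2), sqrt(57/2)) and (-sqrt(57/2), -sqrt(57/2))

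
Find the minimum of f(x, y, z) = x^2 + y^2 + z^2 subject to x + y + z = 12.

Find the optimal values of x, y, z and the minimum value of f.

Using Lagrange multipliers on f = x^2 + y^2 + z^2 with constraint x + y + z = 12:
Conditions: 2*1*x = lambda, 2*1*y = lambda, 2*1*z = lambda
So x = lambda/2, y = lambda/2, z = lambda/2
Substituting into constraint: lambda * (3/2) = 12
lambda = 8
x = 4, y = 4, z = 4
Minimum value = 48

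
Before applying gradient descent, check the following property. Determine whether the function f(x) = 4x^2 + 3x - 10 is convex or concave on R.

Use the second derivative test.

f(x) = 4x^2 + 3x - 10
f'(x) = 8x + 3
f''(x) = 8
Since f''(x) = 8 > 0 for all x, f is convex on R.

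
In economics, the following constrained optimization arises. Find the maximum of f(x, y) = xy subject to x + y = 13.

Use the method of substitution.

Substitute y = 13 - x into f(x,y) = xy:
g(x) = x(13 - x) = 13x - x^2
g'(x) = 13 - 2x = 0  =>  x = 13/2
y = 13 - 13/2 = 13/2
Maximum value = (13/2) * (13/2) = 169/4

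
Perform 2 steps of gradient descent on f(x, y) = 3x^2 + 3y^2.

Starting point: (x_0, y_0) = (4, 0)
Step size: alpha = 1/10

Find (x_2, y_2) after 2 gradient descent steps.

f(x,y) = 3x^2 + 3y^2
grad_x = 6x + 0y, grad_y = 6y + 0x
Step 1: grad = (24, 0), (8/5, 0)
Step 2: grad = (48/5, 0), (16/25, 0)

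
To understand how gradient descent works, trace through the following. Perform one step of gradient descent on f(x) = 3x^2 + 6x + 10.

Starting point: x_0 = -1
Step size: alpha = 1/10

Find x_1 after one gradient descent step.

f(x) = 3x^2 + 6x + 10
f'(x) = 6x + 6
f'(-1) = 6*-1 + (6) = 0
x_1 = x_0 - alpha * f'(x_0) = -1 - 1/10 * 0 = -1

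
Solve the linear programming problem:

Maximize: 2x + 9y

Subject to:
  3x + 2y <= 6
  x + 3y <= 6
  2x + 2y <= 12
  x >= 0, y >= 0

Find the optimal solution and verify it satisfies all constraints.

Feasible vertices: (0, 0), (0, 2), (6/7, 12/7), (2, 0)
Objective 2x + 9y at each vertex:
  (0, 0): 0
  (0, 2): 18
  (6/7, 12/7): 120/7
  (2, 0): 4
Maximum is 18 at (0, 2).
Verify constraints at (x, y) = (0, 2):
  3*0 + 2*2 = 4 <= 6
  1*0 + 3*2 = 6 <= 6 (active)
  2*0 + 2*2 = 4 <= 12
  x = 0 >= 0, y = 2 >= 0. All constraints satisfied.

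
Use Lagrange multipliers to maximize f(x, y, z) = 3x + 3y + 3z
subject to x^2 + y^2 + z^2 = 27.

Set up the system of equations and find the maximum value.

Lagrange conditions: 3 = 2*lambda*x, 3 = 2*lambda*y, 3 = 2*lambda*z
So x:3 = y:3 = z:3, i.e. x = 3t, y = 3t, z = 3t
Constraint: t^2*(3^2 + 3^2 + 3^2) = 27
  t^2 * 27 = 27  =>  t = sqrt(1)
Maximum = 3*3t + 3*3t + 3*3t = 27*sqrt(1) = 27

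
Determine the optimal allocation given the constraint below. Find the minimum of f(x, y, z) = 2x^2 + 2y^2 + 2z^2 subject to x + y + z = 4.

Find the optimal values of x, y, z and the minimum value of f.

Using Lagrange multipliers on f = 2x^2 + 2y^2 + 2z^2 with constraint x + y + z = 4:
Conditions: 2*2*x = lambda, 2*2*y = lambda, 2*2*z = lambda
So x = lambda/4, y = lambda/4, z = lambda/4
Substituting into constraint: lambda * (3/4) = 4
lambda = 16/3
x = 4/3, y = 4/3, z = 4/3
Minimum value = 32/3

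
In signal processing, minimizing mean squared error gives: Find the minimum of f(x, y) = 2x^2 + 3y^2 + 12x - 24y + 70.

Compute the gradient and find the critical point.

f(x,y) = 2x^2 + 3y^2 + 12x - 24y + 70
df/dx = 4x + (12) = 0  =>  x = -3
df/dy = 6y + (-24) = 0  =>  y = 4
f(-3, 4) = 2*(-3)^2 + 3*(4)^2 + 12*(-3) + -24*(4) + 70 = 4
Hessian is diagonal with entries 4, 6 > 0, so this is a minimum.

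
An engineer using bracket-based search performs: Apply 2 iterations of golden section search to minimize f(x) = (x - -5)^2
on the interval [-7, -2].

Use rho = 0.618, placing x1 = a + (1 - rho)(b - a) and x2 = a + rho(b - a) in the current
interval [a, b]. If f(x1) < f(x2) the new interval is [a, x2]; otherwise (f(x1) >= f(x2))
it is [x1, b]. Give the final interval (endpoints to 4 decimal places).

Golden section search for min of f(x) = (x - -5)^2 on [-7, -2].
Each step: x1 = a + (1 - rho)(b - a), x2 = a + rho(b - a); if f(x1) < f(x2) keep [a, x2], otherwise keep [x1, b].
Step 1: [-7.0000, -2.0000], x1=-5.0900 (f=0.0081), x2=-3.9100 (f=1.1881); f(x1) < f(x2) => keep [-7.0000, -3.9100]
Step 2: [-7.0000, -3.9100], x1=-5.8196 (f=0.6718), x2=-5.0904 (f=0.0082); f(x1) > f(x2) => keep [-5.8196, -3.9100]
Final interval: [-5.8196, -3.9100]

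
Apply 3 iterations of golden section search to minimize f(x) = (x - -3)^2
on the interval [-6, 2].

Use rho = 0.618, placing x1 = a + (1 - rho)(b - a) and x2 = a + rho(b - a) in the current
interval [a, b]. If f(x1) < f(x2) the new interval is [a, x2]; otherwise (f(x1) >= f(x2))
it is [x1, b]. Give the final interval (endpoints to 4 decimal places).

Golden section search for min of f(x) = (x - -3)^2 on [-6, 2].
Each step: x1 = a + (1 - rho)(b - a), x2 = a + rho(b - a); if f(x1) < f(x2) keep [a, x2], otherwise keep [x1, b].
Step 1: [-6.0000, 2.0000], x1=-2.9440 (f=0.0031), x2=-1.0560 (f=3.7791); f(x1) < f(x2) => keep [-6.0000, -1.0560]
Step 2: [-6.0000, -1.0560], x1=-4.1114 (f=1.2352), x2=-2.9446 (f=0.0031); f(x1) > f(x2) => keep [-4.1114, -1.0560]
Step 3: [-4.1114, -1.0560], x1=-2.9442 (f=0.0031), x2=-2.2232 (f=0.6035); f(x1) < f(x2) => keep [-4.1114, -2.2232]
Final interval: [-4.1114, -2.2232]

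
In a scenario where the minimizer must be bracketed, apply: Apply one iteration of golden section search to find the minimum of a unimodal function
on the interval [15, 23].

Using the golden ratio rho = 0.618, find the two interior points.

Golden section search on [15, 23].
Golden ratio rho = 0.618 (approx).
Interior points:
  x_1 = 15 + (1-0.618)*8 = 18.0560
  x_2 = 15 + 0.618*8 = 19.9440
Compare f(x_1) and f(x_2) to determine which subinterval to keep.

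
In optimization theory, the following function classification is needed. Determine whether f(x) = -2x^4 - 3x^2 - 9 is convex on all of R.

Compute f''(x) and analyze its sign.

f(x) = -2x^4 - 3x^2 - 9
f'(x) = -8x^3 + -6x
f''(x) = -24x^2 + -6
f''(x) = -24x^2 + -6 <= -6 < 0 for all x
Therefore, f is concave on R.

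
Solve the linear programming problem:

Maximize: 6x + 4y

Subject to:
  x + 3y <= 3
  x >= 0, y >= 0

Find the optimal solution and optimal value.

The feasible region has vertices at [(0, 0), (3, 0), (0, 1)].
Checking objective 6x + 4y at each vertex:
  (0, 0): 6*0 + 4*0 = 0
  (3, 0): 6*3 + 4*0 = 18
  (0, 1): 6*0 + 4*1 = 4
Maximum is 18 at (3, 0).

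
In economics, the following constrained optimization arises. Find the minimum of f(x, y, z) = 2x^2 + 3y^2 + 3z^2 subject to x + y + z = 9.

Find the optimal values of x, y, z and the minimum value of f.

Using Lagrange multipliers on f = 2x^2 + 3y^2 + 3z^2 with constraint x + y + z = 9:
Conditions: 2*2*x = lambda, 2*3*y = lambda, 2*3*z = lambda
So x = lambda/4, y = lambda/6, z = lambda/6
Substituting into constraint: lambda * (7/12) = 9
lambda = 108/7
x = 27/7, y = 18/7, z = 18/7
Minimum value = 486/7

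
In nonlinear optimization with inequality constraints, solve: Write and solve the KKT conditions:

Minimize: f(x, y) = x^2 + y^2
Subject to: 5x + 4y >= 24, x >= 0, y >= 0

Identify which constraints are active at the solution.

KKT conditions for min x^2 + y^2 s.t. 5x + 4y >= 24, x >= 0, y >= 0:
Stationarity: 2x = mu*5 + mu_x, 2y = mu*4 + mu_y, with mu, mu_x, mu_y >= 0
Complementary slackness: mu*(5x + 4y - 24) = 0, mu_x*x = 0, mu_y*y = 0
(0, 0) is infeasible (5*0 + 4*0 < 24), so if mu = 0 stationarity would force x = mu_x/2 >= 0, y = mu_y/2 >= 0 with mu_x*x = mu_y*y = 0, i.e. x = y = 0: contradiction. Hence mu > 0 and 5x + 4y = 24 is active.
Try x > 0, y > 0 (so mu_x = mu_y = 0): x = 5*mu/2, y = 4*mu/2
Substitute: 5*(5*mu/2) + 4*(4*mu/2) = 24
  mu*41/2 = 24 => mu = 48/41
x* = 120/41 > 0, y* = 96/41 > 0, consistent with mu_x = mu_y = 0.
f is convex and the constraints are linear, so this KKT point is the global minimum.
f* = 576/41
Active constraints: 5x + 4y >= 24 (holds with equality, mu = 48/41 > 0); x >= 0 and y >= 0 are inactive (mu_x = mu_y = 0).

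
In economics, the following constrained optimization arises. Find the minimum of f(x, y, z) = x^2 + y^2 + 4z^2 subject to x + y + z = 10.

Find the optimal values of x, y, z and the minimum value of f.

Using Lagrange multipliers on f = x^2 + y^2 + 4z^2 with constraint x + y + z = 10:
Conditions: 2*1*x = lambda, 2*1*y = lambda, 2*4*z = lambda
So x = lambda/2, y = lambda/2, z = lambda/8
Substituting into constraint: lambda * (9/8) = 10
lambda = 80/9
x = 40/9, y = 40/9, z = 10/9
Minimum value = 400/9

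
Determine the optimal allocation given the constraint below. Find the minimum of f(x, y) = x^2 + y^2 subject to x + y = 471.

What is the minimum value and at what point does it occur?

Substitute y = 471 - x into f(x,y) = x^2 + y^2:
g(x) = x^2 + (471 - x)^2 = 2x^2 - 942x + 221841
g'(x) = 4x - 942 = 0  =>  x = 471/2
y = 471 - 471/2 = 471/2
Minimum value = (471/2)^2 + (471/2)^2 = 221841/2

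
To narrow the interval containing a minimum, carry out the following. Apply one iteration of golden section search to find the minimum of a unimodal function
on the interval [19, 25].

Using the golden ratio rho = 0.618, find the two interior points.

Golden section search on [19, 25].
Golden ratio rho = 0.618 (approx).
Interior points:
  x_1 = 19 + (1-0.618)*6 = 21.2920
  x_2 = 19 + 0.618*6 = 22.7080
Compare f(x_1) and f(x_2) to determine which subinterval to keep.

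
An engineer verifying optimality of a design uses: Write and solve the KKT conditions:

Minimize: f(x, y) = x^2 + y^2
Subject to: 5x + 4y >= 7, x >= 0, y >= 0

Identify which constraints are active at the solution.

KKT conditions for min x^2 + y^2 s.t. 5x + 4y >= 7, x >= 0, y >= 0:
Stationarity: 2x = mu*5 + mu_x, 2y = mu*4 + mu_y, with mu, mu_x, mu_y >= 0
Complementary slackness: mu*(5x + 4y - 7) = 0, mu_x*x = 0, mu_y*y = 0
(0, 0) is infeasible (5*0 + 4*0 < 7), so if mu = 0 stationarity would force x = mu_x/2 >= 0, y = mu_y/2 >= 0 with mu_x*x = mu_y*y = 0, i.e. x = y = 0: contradiction. Hence mu > 0 and 5x + 4y = 7 is active.
Try x > 0, y > 0 (so mu_x = mu_y = 0): x = 5*mu/2, y = 4*mu/2
Substitute: 5*(5*mu/2) + 4*(4*mu/2) = 7
  mu*41/2 = 7 => mu = 14/41
x* = 35/41 > 0, y* = 28/41 > 0, consistent with mu_x = mu_y = 0.
f is convex and the constraints are linear, so this KKT point is the global minimum.
f* = 49/41
Active constraints: 5x + 4y >= 7 (holds with equality, mu = 14/41 > 0); x >= 0 and y >= 0 are inactive (mu_x = mu_y = 0).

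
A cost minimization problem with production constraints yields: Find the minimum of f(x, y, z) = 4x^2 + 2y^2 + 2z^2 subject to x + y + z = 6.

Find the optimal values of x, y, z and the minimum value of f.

Using Lagrange multipliers on f = 4x^2 + 2y^2 + 2z^2 with constraint x + y + z = 6:
Conditions: 2*4*x = lambda, 2*2*y = lambda, 2*2*z = lambda
So x = lambda/8, y = lambda/4, z = lambda/4
Substituting into constraint: lambda * (5/8) = 6
lambda = 48/5
x = 6/5, y = 12/5, z = 12/5
Minimum value = 144/5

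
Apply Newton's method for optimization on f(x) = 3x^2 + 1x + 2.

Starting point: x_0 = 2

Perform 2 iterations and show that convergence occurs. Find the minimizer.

f(x) = 3x^2 + 1x + 2, f'(x) = 6x + (1), f''(x) = 6
Step 1: f'(2) = 13, x_1 = 2 - 13/6 = -1/6
Step 2: f'(-1/6) = 0, x_2 = -1/6 (converged)
Newton's method converges in 1 step for quadratics.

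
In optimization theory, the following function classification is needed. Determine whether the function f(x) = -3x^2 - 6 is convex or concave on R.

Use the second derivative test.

f(x) = -3x^2 - 6
f'(x) = -6x + 0
f''(x) = -6
Since f''(x) = -6 < 0 for all x, f is concave on R.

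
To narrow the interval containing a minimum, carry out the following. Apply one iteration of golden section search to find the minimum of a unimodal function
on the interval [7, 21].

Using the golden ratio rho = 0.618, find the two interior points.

Golden section search on [7, 21].
Golden ratio rho = 0.618 (approx).
Interior points:
  x_1 = 7 + (1-0.618)*14 = 12.3480
  x_2 = 7 + 0.618*14 = 15.6520
Compare f(x_1) and f(x_2) to determine which subinterval to keep.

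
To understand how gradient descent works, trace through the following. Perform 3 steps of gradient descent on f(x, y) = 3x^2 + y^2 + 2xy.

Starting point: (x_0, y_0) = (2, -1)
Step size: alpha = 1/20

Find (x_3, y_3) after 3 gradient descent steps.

f(x,y) = 3x^2 + y^2 + 2xy
grad_x = 6x + 2y, grad_y = 2y + 2x
Step 1: grad = (10, 2), (3/2, -11/10)
Step 2: grad = (34/5, 4/5), (29/25, -57/50)
Step 3: grad = (117/25, 1/25), (463/500, -571/500)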